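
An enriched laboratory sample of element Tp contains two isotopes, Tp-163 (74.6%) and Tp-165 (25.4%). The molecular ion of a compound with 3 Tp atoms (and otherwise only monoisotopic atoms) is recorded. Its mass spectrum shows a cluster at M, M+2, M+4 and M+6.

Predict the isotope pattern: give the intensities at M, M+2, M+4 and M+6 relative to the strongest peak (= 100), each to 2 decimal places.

Expanding (0.746 + 0.254)^3:
P(M) = 0.746^3 = 0.415161
P(M+2) = 3 × 0.746^2 × 0.254^1 = 0.424065
P(M+4) = 3 × 0.746^1 × 0.254^2 = 0.144387
P(M+6) = 0.254^3 = 0.016387
The M+2 peak is largest (0.424065); scaling to 100 gives 97.90 : 100.00 : 34.05 : 3.86.

97.90 : 100.00 : 34.05 : 3.86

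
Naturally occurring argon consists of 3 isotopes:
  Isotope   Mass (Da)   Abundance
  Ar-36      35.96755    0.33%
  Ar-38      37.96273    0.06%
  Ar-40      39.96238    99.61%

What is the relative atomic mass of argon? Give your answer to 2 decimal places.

39.95 Da

Average mass = Σ (abundance × isotope mass) = 0.0033 × 35.96755 + 0.0006 × 37.96273 + 0.9961 × 39.96238
= 0.118693 + 0.022778 + 39.806527 = 39.947998 Da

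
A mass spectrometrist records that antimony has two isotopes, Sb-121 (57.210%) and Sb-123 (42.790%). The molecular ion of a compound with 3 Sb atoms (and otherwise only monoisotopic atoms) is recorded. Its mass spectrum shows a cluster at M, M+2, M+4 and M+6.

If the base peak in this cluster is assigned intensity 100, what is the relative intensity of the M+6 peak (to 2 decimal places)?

(0.57210 + 0.42790)^3 gives M 0.1872, M+2 0.4202, M+4 0.3143, M+6 0.0783; the largest is M+2.
P(M+2) = C(3,1) × 0.57210^2 × 0.42790^1 = 3 × 0.32729841 × 0.4279 = 0.420153 (base)
P(M+6) = C(3,3) × 0.57210^0 × 0.42790^3 = 1 × 1.0000 × 0.07834781 = 0.078348
Relative intensity = 0.078348 / 0.420153 × 100 = 18.65

18.65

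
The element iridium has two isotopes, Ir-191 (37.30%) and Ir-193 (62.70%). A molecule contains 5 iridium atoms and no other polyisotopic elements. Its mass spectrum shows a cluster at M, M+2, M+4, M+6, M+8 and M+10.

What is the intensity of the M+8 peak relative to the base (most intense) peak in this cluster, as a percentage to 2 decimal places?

(0.3730 + 0.6270)^5 gives M 0.0072, M+2 0.0607, M+4 0.2040, M+6 0.3429, M+8 0.2882, M+10 0.0969; the largest is M+6.
P(M+6) = C(5,3) × 0.3730^2 × 0.6270^3 = 10 × 0.139129 × 0.24649188 = 0.342942 (base)
P(M+8) = C(5,4) × 0.3730^1 × 0.6270^4 = 5 × 0.3730 × 0.15455041 = 0.288237
Relative intensity = 0.288237 / 0.342942 × 100 = 84.05

84.05%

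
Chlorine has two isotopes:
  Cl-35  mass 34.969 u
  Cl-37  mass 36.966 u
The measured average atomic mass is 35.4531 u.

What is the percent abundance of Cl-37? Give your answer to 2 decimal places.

24.24%

Writing the weighted mean with unknown fraction x of Cl-35:
34.969·x + 36.966·(1 − x) = 35.4531
(34.969 − 36.966)·x = 35.4531 − 36.966
x = -1.5129 / -1.997 = 0.75759 → 75.76% Cl-35, 24.24% Cl-37.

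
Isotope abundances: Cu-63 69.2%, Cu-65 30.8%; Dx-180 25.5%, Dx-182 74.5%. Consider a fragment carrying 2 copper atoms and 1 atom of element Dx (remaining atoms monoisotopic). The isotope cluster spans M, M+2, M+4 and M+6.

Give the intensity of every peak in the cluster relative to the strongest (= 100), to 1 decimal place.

Copper pattern (n=2): 0.478864 : 0.426272 : 0.094864
Element Dx pattern (n=1): 0.2550 : 0.7450
Convolve the two distributions (both contribute in 2-u steps):
  M: 0.478864×0.2550 = 0.122110
  M+2: 0.478864×0.7450 + 0.426272×0.2550 = 0.465453
  M+4: 0.426272×0.7450 + 0.094864×0.2550 = 0.341763
  M+6: 0.094864×0.7450 = 0.070674
Scale to base peak (0.465453) = 100: 26.2 : 100.0 : 73.4 : 15.2

26.2 : 100.0 : 73.4 : 15.2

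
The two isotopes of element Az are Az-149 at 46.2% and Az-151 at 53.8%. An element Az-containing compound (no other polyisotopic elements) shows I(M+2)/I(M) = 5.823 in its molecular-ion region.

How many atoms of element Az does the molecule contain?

With n Az atoms, P(M+2)/P(M) = C(n,1)·p^(n−1)q / p^n = n·q/p = n · 0.538/0.462.
n = 5.823 × 0.462/0.538 = 5.00 ≈ 5

5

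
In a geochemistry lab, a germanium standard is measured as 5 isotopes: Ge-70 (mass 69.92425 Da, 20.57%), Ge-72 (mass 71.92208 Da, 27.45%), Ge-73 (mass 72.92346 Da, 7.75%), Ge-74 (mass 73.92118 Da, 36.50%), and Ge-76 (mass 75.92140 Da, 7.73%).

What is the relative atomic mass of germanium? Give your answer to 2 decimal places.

Weight each isotope mass by its fractional abundance: 0.2057 × 69.92425 + 0.2745 × 71.92208 + 0.0775 × 72.92346 + 0.3650 × 73.92118 + 0.0773 × 75.92140
= 14.383418 + 19.742611 + 5.651568 + 26.981231 + 5.868724 = 72.627552 Da

72.63 Da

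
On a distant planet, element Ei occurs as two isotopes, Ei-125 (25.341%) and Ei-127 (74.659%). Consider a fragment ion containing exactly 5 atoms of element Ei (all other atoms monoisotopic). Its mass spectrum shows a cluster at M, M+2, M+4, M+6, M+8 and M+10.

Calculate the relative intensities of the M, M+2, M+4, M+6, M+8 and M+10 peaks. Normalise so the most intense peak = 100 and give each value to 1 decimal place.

The 5 Ei atoms are independent, so intensities follow the terms of (0.25341 + 0.74659)^5.
P(M) = 0.25341^5 = 0.001045
P(M+2) = 5 × 0.25341^4 × 0.74659^1 = 0.015394
P(M+4) = 10 × 0.25341^3 × 0.74659^2 = 0.090706
P(M+6) = 10 × 0.25341^2 × 0.74659^3 = 0.267235
P(M+8) = 5 × 0.25341^1 × 0.74659^4 = 0.393661
P(M+10) = 0.74659^5 = 0.231959
The M+8 peak is largest (0.393661); scaling to 100 gives 0.3 : 3.9 : 23.0 : 67.9 : 100.0 : 58.9.

0.3 : 3.9 : 23.0 : 67.9 : 100.0 : 58.9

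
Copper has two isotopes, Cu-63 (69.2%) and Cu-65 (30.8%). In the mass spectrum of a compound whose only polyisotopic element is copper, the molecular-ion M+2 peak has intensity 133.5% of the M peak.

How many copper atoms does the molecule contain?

3

With n Cu atoms, P(M+2)/P(M) = C(n,1)·p^(n−1)q / p^n = n·q/p = n · 0.308/0.692.
n = 1.335 × 0.692/0.308 = 3.00 ≈ 3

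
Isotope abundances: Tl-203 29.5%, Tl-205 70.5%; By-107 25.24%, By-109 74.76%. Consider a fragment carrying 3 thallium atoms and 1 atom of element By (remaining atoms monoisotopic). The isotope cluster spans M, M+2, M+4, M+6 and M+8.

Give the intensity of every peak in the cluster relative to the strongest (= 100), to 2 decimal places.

1.55 : 15.73 : 59.58 : 100.00 : 62.78

Thallium pattern (n=3): 0.02567237 : 0.18405787 : 0.43986713 : 0.35040263
Element By pattern (n=1): 0.2524 : 0.7476
Convolve the two distributions (both contribute in 2-u steps):
  M: 0.02567237×0.2524 = 0.006480
  M+2: 0.02567237×0.7476 + 0.18405787×0.2524 = 0.065649
  M+4: 0.18405787×0.7476 + 0.43986713×0.2524 = 0.248624
  M+6: 0.43986713×0.7476 + 0.35040263×0.2524 = 0.417286
  M+8: 0.35040263×0.7476 = 0.261961
Scale to base peak (0.417286) = 100: 1.55 : 15.73 : 59.58 : 100.00 : 62.78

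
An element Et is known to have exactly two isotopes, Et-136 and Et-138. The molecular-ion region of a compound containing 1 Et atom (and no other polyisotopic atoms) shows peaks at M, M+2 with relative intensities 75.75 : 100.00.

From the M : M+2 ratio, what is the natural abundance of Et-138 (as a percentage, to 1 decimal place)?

Write p for the Et-136 fraction. I(M+2)/I(M) = [C(1,1)·p^0·(1−p)] / p^1 = 1·(1−p)/p = 100.00/75.75 = 1.3201
(1−p)/p = 1.3201/1 = 1.3201  ⇒  p = 1/(1 + 1.3201) = 0.4310
Et-136: 43.1%, Et-138: 56.9%.

56.9%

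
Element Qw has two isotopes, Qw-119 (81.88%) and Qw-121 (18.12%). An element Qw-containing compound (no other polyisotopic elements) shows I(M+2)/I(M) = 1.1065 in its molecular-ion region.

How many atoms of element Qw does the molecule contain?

The M+2/M ratio from n Qw atoms is n · q/p = n · 0.1812/0.8188.
n = 1.1065 × 0.8188/0.1812 = 5.00 ≈ 5

5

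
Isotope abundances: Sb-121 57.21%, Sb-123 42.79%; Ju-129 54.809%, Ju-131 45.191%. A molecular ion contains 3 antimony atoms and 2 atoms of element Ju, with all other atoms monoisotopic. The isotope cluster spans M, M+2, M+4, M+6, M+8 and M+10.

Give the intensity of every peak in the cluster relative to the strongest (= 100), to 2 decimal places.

Antimony pattern (n=3): 0.18724742 : 0.42015297 : 0.3142518 : 0.07834781
Element Ju pattern (n=2): 0.30040265 : 0.4953747 : 0.20422265
Convolve the two distributions (both contribute in 2-u steps):
  M: 0.18724742×0.30040265 = 0.056250
  M+2: 0.18724742×0.4953747 + 0.42015297×0.30040265 = 0.218973
  M+4: 0.18724742×0.20422265 + 0.42015297×0.4953747 + 0.3142518×0.30040265 = 0.340775
  M+6: 0.42015297×0.20422265 + 0.3142518×0.4953747 + 0.07834781×0.30040265 = 0.265013
  M+8: 0.3142518×0.20422265 + 0.07834781×0.4953747 = 0.102989
  M+10: 0.07834781×0.20422265 = 0.016000
Scale to base peak (0.340775) = 100: 16.51 : 64.26 : 100.00 : 77.77 : 30.22 : 4.70

16.51 : 64.26 : 100.00 : 77.77 : 30.22 : 4.70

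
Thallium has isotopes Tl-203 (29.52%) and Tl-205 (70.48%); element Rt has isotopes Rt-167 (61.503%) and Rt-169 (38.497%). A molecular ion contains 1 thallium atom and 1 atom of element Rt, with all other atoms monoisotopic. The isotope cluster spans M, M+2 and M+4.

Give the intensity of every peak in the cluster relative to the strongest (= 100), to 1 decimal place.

Thallium pattern (n=1): 0.2952 : 0.7048
Element Rt pattern (n=1): 0.61503 : 0.38497
Convolve the two distributions (both contribute in 2-u steps):
  M: 0.2952×0.61503 = 0.181557
  M+2: 0.2952×0.38497 + 0.7048×0.61503 = 0.547116
  M+4: 0.7048×0.38497 = 0.271327
Scale to base peak (0.547116) = 100: 33.2 : 100.0 : 49.6

33.2 : 100.0 : 49.6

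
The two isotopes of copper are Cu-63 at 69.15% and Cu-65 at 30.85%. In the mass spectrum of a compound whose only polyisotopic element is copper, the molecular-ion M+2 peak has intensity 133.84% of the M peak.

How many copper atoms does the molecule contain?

For n independent Cu atoms, I(M+2)/I(M) = n · (abundance Cu-65) / (abundance Cu-63) = n · 0.3085/0.6915.
n = 1.3384 × 0.6915/0.3085 = 3.00 ≈ 3

3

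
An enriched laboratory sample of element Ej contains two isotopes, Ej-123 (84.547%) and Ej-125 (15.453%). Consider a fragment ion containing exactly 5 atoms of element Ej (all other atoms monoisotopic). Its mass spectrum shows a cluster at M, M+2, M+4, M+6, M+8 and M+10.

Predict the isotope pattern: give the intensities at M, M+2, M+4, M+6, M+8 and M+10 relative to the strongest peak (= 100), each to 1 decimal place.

100.0 : 91.4 : 33.4 : 6.1 : 0.6 : 0.0

Each Ej atom is independently Ej-123 (p = 0.84547) or Ej-125 (q = 0.15453); the cluster is the binomial expansion (p + q)^5.
P(M) = 0.84547^5 = 0.432007
P(M+2) = 5 × 0.84547^4 × 0.15453^1 = 0.394799
P(M+4) = 10 × 0.84547^3 × 0.15453^2 = 0.144318
P(M+6) = 10 × 0.84547^2 × 0.15453^3 = 0.026378
P(M+8) = 5 × 0.84547^1 × 0.15453^4 = 0.002411
P(M+10) = 0.15453^5 = 0.000088
The M peak is largest (0.432007); scaling to 100 gives 100.0 : 91.4 : 33.4 : 6.1 : 0.6 : 0.0.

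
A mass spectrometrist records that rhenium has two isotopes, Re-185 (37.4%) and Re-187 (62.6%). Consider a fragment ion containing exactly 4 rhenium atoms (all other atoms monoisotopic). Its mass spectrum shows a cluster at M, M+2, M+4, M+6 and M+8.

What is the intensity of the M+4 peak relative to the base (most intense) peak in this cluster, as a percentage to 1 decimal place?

89.6%

Binomial terms of (0.374 + 0.626)^4: M 0.0196, M+2 0.1310, M+4 0.3289, M+6 0.3670, M+8 0.1536 → M+6 is the base peak.
P(M+6) = C(4,3) × 0.374^1 × 0.626^3 = 4 × 0.3740 × 0.24531438 = 0.366990 (base)
P(M+4) = C(4,2) × 0.374^2 × 0.626^2 = 6 × 0.139876 × 0.391876 = 0.328884
Relative intensity = 0.328884 / 0.366990 × 100 = 89.6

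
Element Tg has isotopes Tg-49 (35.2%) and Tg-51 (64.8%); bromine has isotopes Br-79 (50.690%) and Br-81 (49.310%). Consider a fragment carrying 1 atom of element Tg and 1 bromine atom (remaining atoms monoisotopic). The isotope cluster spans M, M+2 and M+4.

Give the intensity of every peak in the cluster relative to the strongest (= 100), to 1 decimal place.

Element Tg pattern (n=1): 0.3520 : 0.6480
Bromine pattern (n=1): 0.5069 : 0.4931
Convolve the two distributions (both contribute in 2-u steps):
  M: 0.3520×0.5069 = 0.178429
  M+2: 0.3520×0.4931 + 0.6480×0.5069 = 0.502042
  M+4: 0.6480×0.4931 = 0.319529
Scale to base peak (0.502042) = 100: 35.5 : 100.0 : 63.6

35.5 : 100.0 : 63.6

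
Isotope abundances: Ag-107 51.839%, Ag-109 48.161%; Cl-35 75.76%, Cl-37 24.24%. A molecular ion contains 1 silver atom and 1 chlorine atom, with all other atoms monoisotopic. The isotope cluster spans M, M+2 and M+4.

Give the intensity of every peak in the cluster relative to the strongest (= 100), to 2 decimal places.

Silver pattern (n=1): 0.51839 : 0.48161
Chlorine pattern (n=1): 0.7576 : 0.2424
Convolve the two distributions (both contribute in 2-u steps):
  M: 0.51839×0.7576 = 0.392732
  M+2: 0.51839×0.2424 + 0.48161×0.7576 = 0.490525
  M+4: 0.48161×0.2424 = 0.116742
Scale to base peak (0.490525) = 100: 80.06 : 100.00 : 23.80

80.06 : 100.00 : 23.80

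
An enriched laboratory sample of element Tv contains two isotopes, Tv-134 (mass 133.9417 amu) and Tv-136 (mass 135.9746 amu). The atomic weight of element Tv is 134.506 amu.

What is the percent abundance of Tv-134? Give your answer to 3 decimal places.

72.242%

With x = fraction of Tv-134 (so Tv-136 is 1 − x):
133.9417·x + 135.9746·(1 − x) = 134.506
(133.9417 − 135.9746)·x = 134.506 − 135.9746
x = -1.4686 / -2.0329 = 0.72242 → 72.242% Tv-134, 27.758% Tv-136.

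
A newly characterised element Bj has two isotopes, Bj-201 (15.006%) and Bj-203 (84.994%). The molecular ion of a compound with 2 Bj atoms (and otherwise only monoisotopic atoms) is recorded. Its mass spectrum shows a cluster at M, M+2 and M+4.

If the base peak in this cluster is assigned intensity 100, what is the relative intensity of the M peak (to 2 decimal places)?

3.12

(0.15006 + 0.84994)^2 gives M 0.0225, M+2 0.2551, M+4 0.7224; the largest is M+4.
P(M+4) = C(2,2) × 0.15006^0 × 0.84994^2 = 1 × 1.0000 × 0.722398 = 0.722398 (base)
P(M) = C(2,0) × 0.15006^2 × 0.84994^0 = 1 × 0.022518 × 1.0000 = 0.022518
Relative intensity = 0.022518 / 0.722398 × 100 = 3.12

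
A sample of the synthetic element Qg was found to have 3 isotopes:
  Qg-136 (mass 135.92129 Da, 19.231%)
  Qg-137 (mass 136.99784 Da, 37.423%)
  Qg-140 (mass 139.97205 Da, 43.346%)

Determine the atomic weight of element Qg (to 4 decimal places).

Weight each isotope mass by its fractional abundance: 0.19231 × 135.92129 + 0.37423 × 136.99784 + 0.43346 × 139.97205
= 26.139023 + 51.268702 + 60.672285 = 138.080010 Da

138.0800 Da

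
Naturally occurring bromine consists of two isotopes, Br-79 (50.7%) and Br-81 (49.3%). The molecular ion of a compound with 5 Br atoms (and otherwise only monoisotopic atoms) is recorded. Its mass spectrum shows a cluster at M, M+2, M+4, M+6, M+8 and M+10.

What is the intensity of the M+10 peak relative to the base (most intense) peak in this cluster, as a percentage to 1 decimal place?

Binomial terms of (0.507 + 0.493)^5: M 0.0335, M+2 0.1629, M+4 0.3168, M+6 0.3080, M+8 0.1497, M+10 0.0291 → M+4 is the base peak.
P(M+4) = C(5,2) × 0.507^3 × 0.493^2 = 10 × 0.13032384 × 0.243049 = 0.316751 (base)
P(M+10) = C(5,5) × 0.507^0 × 0.493^5 = 1 × 1.0000 × 0.0291229 = 0.029123
Relative intensity = 0.029123 / 0.316751 × 100 = 9.2

9.2%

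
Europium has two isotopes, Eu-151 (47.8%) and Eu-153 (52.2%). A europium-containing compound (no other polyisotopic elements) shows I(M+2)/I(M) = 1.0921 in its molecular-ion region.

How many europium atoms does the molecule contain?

1

The M+2/M ratio from n Eu atoms is n · q/p = n · 0.522/0.478.
n = 1.0921 × 0.478/0.522 = 1.00 ≈ 1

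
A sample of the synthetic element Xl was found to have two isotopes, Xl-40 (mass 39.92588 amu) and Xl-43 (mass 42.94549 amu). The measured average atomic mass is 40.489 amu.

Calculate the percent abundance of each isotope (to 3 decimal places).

With x = fraction of Xl-40 (so Xl-43 is 1 − x):
39.92588·x + 42.94549·(1 − x) = 40.489
(39.92588 − 42.94549)·x = 40.489 − 42.94549
x = -2.45649 / -3.01961 = 0.81351 → 81.351% Xl-40, 18.649% Xl-43.

Xl-40: 81.351%, Xl-43: 18.649%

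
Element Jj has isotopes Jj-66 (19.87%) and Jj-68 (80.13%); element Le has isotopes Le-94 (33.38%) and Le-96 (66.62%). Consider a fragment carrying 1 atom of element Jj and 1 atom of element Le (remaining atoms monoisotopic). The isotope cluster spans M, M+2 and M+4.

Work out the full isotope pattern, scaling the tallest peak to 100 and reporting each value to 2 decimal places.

Element Jj pattern (n=1): 0.1987 : 0.8013
Element Le pattern (n=1): 0.3338 : 0.6662
Convolve the two distributions (both contribute in 2-u steps):
  M: 0.1987×0.3338 = 0.066326
  M+2: 0.1987×0.6662 + 0.8013×0.3338 = 0.399848
  M+4: 0.8013×0.6662 = 0.533826
Scale to base peak (0.533826) = 100: 12.42 : 74.90 : 100.00

12.42 : 74.90 : 100.00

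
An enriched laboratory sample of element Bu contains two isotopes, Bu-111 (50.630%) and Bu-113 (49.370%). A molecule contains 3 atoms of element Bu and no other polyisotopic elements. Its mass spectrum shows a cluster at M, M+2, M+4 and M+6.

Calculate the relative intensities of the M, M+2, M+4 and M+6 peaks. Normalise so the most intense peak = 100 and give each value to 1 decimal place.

The 3 Bu atoms are independent, so intensities follow the terms of (0.50630 + 0.49370)^3.
P(M) = 0.50630^3 = 0.129785
P(M+2) = 3 × 0.50630^2 × 0.49370^1 = 0.379665
P(M+4) = 3 × 0.50630^1 × 0.49370^2 = 0.370216
P(M+6) = 0.49370^3 = 0.120334
The M+2 peak is largest (0.379665); scaling to 100 gives 34.2 : 100.0 : 97.5 : 31.7.

34.2 : 100.0 : 97.5 : 31.7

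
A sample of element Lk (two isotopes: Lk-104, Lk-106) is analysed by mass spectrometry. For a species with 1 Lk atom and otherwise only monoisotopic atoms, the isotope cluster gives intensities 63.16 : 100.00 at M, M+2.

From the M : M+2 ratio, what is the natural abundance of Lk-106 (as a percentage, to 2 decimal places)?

Let p = fractional abundance of Lk-104. I(M+2)/I(M) = [C(1,1)·p^0·(1−p)] / p^1 = 1·(1−p)/p = 100.00/63.16 = 1.5833
(1−p)/p = 1.5833/1 = 1.5833  ⇒  p = 1/(1 + 1.5833) = 0.3871
Lk-104: 38.71%, Lk-106: 61.29%.

61.29%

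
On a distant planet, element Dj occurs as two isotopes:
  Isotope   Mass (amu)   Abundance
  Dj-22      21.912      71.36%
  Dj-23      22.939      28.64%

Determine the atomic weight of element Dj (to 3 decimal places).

22.206 amu

Weight each isotope mass by its fractional abundance: 0.7136 × 21.912 + 0.2864 × 22.939
= 15.6364 + 6.5697 = 22.2061 amu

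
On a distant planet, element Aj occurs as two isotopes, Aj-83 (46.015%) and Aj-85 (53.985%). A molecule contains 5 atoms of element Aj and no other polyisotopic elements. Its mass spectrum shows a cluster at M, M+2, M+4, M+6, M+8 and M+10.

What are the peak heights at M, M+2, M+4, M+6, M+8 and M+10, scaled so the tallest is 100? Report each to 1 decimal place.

6.2 : 36.3 : 85.2 : 100.0 : 58.7 : 13.8

The 5 Aj atoms are independent, so intensities follow the terms of (0.46015 + 0.53985)^5.
P(M) = 0.46015^5 = 0.020630
P(M+2) = 5 × 0.46015^4 × 0.53985^1 = 0.121015
P(M+4) = 10 × 0.46015^3 × 0.53985^2 = 0.283952
P(M+6) = 10 × 0.46015^2 × 0.53985^3 = 0.333133
P(M+8) = 5 × 0.46015^1 × 0.53985^4 = 0.195417
P(M+10) = 0.53985^5 = 0.045853
The M+6 peak is largest (0.333133); scaling to 100 gives 6.2 : 36.3 : 85.2 : 100.0 : 58.7 : 13.8.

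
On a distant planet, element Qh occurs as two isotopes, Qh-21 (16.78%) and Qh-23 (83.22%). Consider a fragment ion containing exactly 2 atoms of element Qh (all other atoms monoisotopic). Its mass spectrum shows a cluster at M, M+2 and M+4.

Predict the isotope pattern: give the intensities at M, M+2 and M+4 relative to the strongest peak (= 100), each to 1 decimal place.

4.1 : 40.3 : 100.0

The 2 Qh atoms are independent, so intensities follow the terms of (0.1678 + 0.8322)^2.
P(M) = 0.1678^2 = 0.028157
P(M+2) = 2 × 0.1678^1 × 0.8322^1 = 0.279286
P(M+4) = 0.8322^2 = 0.692557
The M+4 peak is largest (0.692557); scaling to 100 gives 4.1 : 40.3 : 100.0.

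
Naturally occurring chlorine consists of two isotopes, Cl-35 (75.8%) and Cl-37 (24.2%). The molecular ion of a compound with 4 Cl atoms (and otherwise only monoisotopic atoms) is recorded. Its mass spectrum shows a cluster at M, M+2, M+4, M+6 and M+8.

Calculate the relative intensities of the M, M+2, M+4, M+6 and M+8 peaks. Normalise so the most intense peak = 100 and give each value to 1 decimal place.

78.3 : 100.0 : 47.9 : 10.2 : 0.8

The 4 Cl atoms are independent, so intensities follow the terms of (0.758 + 0.242)^4.
P(M) = 0.758^4 = 0.330124
P(M+2) = 4 × 0.758^3 × 0.242^1 = 0.421583
P(M+4) = 6 × 0.758^2 × 0.242^2 = 0.201893
P(M+6) = 4 × 0.758^1 × 0.242^3 = 0.042971
P(M+8) = 0.242^4 = 0.003430
The M+2 peak is largest (0.421583); scaling to 100 gives 78.3 : 100.0 : 47.9 : 10.2 : 0.8.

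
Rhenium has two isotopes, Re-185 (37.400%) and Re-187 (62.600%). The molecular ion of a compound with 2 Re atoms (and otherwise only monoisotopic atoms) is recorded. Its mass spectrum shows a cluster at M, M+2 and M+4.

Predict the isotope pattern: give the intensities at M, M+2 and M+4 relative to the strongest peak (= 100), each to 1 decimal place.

29.9 : 100.0 : 83.7

The 2 Re atoms are independent, so intensities follow the terms of (0.37400 + 0.62600)^2.
P(M) = 0.37400^2 = 0.139876
P(M+2) = 2 × 0.37400^1 × 0.62600^1 = 0.468248
P(M+4) = 0.62600^2 = 0.391876
The M+2 peak is largest (0.468248); scaling to 100 gives 29.9 : 100.0 : 83.7.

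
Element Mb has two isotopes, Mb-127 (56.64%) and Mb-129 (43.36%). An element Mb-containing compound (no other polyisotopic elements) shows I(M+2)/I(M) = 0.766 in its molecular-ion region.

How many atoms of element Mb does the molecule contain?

1

For n independent Mb atoms, I(M+2)/I(M) = n · (abundance Mb-129) / (abundance Mb-127) = n · 0.4336/0.5664.
n = 0.766 × 0.5664/0.4336 = 1.00 ≈ 1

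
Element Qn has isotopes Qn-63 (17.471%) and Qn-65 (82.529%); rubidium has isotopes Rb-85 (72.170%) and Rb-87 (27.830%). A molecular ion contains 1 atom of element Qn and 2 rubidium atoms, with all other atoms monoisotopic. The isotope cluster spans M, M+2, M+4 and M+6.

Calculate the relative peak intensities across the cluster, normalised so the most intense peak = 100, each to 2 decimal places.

Element Qn pattern (n=1): 0.17471 : 0.82529
Rubidium pattern (n=2): 0.52085089 : 0.40169822 : 0.07745089
Convolve the two distributions (both contribute in 2-u steps):
  M: 0.17471×0.52085089 = 0.090998
  M+2: 0.17471×0.40169822 + 0.82529×0.52085089 = 0.500034
  M+4: 0.17471×0.07745089 + 0.82529×0.40169822 = 0.345049
  M+6: 0.82529×0.07745089 = 0.063919
Scale to base peak (0.500034) = 100: 18.20 : 100.00 : 69.01 : 12.78

18.20 : 100.00 : 69.01 : 12.78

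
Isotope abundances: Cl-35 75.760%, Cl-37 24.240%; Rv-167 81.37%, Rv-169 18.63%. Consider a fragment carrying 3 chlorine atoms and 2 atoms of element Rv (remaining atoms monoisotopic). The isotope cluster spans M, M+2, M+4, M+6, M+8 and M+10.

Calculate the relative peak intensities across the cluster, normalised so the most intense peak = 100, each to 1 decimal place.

Chlorine pattern (n=3): 0.4348304 : 0.41738208 : 0.13354464 : 0.01424288
Element Rv pattern (n=2): 0.66210769 : 0.30318462 : 0.03470769
Convolve the two distributions (both contribute in 2-u steps):
  M: 0.4348304×0.66210769 = 0.287905
  M+2: 0.4348304×0.30318462 + 0.41738208×0.66210769 = 0.408186
  M+4: 0.4348304×0.03470769 + 0.41738208×0.30318462 + 0.13354464×0.66210769 = 0.230057
  M+6: 0.41738208×0.03470769 + 0.13354464×0.30318462 + 0.01424288×0.66210769 = 0.064405
  M+8: 0.13354464×0.03470769 + 0.01424288×0.30318462 = 0.008953
  M+10: 0.01424288×0.03470769 = 0.000494
Scale to base peak (0.408186) = 100: 70.5 : 100.0 : 56.4 : 15.8 : 2.2 : 0.1

70.5 : 100.0 : 56.4 : 15.8 : 2.2 : 0.1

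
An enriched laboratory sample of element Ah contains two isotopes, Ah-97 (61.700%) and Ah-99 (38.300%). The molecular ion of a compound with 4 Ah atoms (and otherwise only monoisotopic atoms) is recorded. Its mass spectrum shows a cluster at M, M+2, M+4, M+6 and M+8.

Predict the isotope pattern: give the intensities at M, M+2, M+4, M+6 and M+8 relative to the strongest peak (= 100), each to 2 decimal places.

40.27 : 100.00 : 93.11 : 38.53 : 5.98

Expanding (0.61700 + 0.38300)^4:
P(M) = 0.61700^4 = 0.144924
P(M+2) = 4 × 0.61700^3 × 0.38300^1 = 0.359844
P(M+4) = 6 × 0.61700^2 × 0.38300^2 = 0.335057
P(M+6) = 4 × 0.61700^1 × 0.38300^3 = 0.138657
P(M+8) = 0.38300^4 = 0.021518
The M+2 peak is largest (0.359844); scaling to 100 gives 40.27 : 100.00 : 93.11 : 38.53 : 5.98.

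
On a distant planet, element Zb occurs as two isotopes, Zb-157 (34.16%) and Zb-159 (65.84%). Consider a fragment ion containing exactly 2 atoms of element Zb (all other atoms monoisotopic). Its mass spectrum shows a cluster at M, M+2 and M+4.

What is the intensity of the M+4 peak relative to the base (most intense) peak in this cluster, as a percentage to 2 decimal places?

96.37%

Binomial terms of (0.3416 + 0.6584)^2: M 0.1167, M+2 0.4498, M+4 0.4335 → M+2 is the base peak.
P(M+2) = C(2,1) × 0.3416^1 × 0.6584^1 = 2 × 0.3416 × 0.6584 = 0.449819 (base)
P(M+4) = C(2,2) × 0.3416^0 × 0.6584^2 = 1 × 1.0000 × 0.43349056 = 0.433491
Relative intensity = 0.433491 / 0.449819 × 100 = 96.37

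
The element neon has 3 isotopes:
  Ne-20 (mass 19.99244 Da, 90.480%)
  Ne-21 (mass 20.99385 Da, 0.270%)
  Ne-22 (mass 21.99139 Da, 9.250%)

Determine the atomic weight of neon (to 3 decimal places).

20.180 Da

Weight each isotope mass by its fractional abundance: 0.90480 × 19.99244 + 0.00270 × 20.99385 + 0.09250 × 21.99139
= 18.089160 + 0.056683 + 2.034204 = 20.180047 Da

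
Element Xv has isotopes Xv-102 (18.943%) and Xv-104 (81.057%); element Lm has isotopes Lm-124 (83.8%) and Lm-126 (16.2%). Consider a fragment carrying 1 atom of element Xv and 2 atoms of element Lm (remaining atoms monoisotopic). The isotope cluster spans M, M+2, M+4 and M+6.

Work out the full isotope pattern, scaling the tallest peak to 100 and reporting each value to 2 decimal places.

Element Xv pattern (n=1): 0.18943 : 0.81057
Element Lm pattern (n=2): 0.702244 : 0.271512 : 0.026244
Convolve the two distributions (both contribute in 2-u steps):
  M: 0.18943×0.702244 = 0.133026
  M+2: 0.18943×0.271512 + 0.81057×0.702244 = 0.620650
  M+4: 0.18943×0.026244 + 0.81057×0.271512 = 0.225051
  M+6: 0.81057×0.026244 = 0.021273
Scale to base peak (0.620650) = 100: 21.43 : 100.00 : 36.26 : 3.43

21.43 : 100.00 : 36.26 : 3.43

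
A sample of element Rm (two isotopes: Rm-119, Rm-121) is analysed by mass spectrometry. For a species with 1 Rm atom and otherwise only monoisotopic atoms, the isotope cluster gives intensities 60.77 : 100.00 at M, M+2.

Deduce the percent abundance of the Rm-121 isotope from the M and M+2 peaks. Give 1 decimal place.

Write p for the Rm-119 fraction. I(M+2)/I(M) = [C(1,1)·p^0·(1−p)] / p^1 = 1·(1−p)/p = 100.00/60.77 = 1.6455
(1−p)/p = 1.6455/1 = 1.6455  ⇒  p = 1/(1 + 1.6455) = 0.3780
Rm-119: 37.8%, Rm-121: 62.2%.

62.2%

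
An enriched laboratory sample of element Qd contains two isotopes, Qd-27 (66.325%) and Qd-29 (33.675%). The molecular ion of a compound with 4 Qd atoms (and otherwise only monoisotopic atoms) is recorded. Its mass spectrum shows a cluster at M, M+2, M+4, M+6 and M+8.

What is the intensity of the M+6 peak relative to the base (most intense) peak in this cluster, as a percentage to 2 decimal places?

Binomial terms of (0.66325 + 0.33675)^4: M 0.1935, M+2 0.3930, M+4 0.2993, M+6 0.1013, M+8 0.0129 → M+2 is the base peak.
P(M+2) = C(4,1) × 0.66325^3 × 0.33675^1 = 4 × 0.29176405 × 0.33675 = 0.393006 (base)
P(M+6) = C(4,3) × 0.66325^1 × 0.33675^3 = 4 × 0.66325 × 0.03818764 = 0.101312
Relative intensity = 0.101312 / 0.393006 × 100 = 25.78

25.78%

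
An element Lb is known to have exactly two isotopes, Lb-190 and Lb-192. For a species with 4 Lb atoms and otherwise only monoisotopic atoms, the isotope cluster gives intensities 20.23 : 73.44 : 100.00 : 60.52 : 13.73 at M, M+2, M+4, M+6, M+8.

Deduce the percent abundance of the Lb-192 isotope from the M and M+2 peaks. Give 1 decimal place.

Let p = fractional abundance of Lb-190. I(M+2)/I(M) = [C(4,1)·p^3·(1−p)] / p^4 = 4·(1−p)/p = 73.44/20.23 = 3.6303
(1−p)/p = 3.6303/4 = 0.9076  ⇒  p = 1/(1 + 0.9076) = 0.5242
Lb-190: 52.4%, Lb-192: 47.6%.

47.6%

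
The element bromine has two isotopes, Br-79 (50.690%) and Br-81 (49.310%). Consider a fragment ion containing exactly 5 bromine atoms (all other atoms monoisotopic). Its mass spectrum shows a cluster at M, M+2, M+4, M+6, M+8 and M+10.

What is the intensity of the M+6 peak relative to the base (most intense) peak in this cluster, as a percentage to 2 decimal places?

97.28%

Binomial terms of (0.50690 + 0.49310)^5: M 0.0335, M+2 0.1628, M+4 0.3167, M+6 0.3081, M+8 0.1498, M+10 0.0292 → M+4 is the base peak.
P(M+4) = C(5,2) × 0.50690^3 × 0.49310^2 = 10 × 0.13024674 × 0.24314761 = 0.316692 (base)
P(M+6) = C(5,3) × 0.50690^2 × 0.49310^3 = 10 × 0.25694761 × 0.11989609 = 0.308070
Relative intensity = 0.308070 / 0.316692 × 100 = 97.28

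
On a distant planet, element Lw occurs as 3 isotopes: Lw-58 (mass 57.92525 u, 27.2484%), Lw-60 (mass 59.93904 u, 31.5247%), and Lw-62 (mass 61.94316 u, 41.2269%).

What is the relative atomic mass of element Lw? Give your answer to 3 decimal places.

The abundance-weighted mean is 0.272484 × 57.92525 + 0.315247 × 59.93904 + 0.412269 × 61.94316
= 15.783704 + 18.895603 + 25.537245 = 60.216552 u

60.217 u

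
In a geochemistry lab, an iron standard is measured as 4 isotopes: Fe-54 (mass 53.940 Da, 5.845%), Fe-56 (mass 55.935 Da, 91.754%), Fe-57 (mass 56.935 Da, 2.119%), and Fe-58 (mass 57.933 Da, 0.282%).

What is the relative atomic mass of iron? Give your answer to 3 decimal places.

The abundance-weighted mean is 0.05845 × 53.940 + 0.91754 × 55.935 + 0.02119 × 56.935 + 0.00282 × 57.933
= 3.1528 + 51.3226 + 1.2065 + 0.1634 = 55.8453 Da

55.845 Da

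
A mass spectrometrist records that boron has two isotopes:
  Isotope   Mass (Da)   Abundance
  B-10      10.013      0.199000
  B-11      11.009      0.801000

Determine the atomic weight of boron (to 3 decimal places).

10.811 Da

Weight each isotope mass by its fractional abundance: 0.199000 × 10.013 + 0.801000 × 11.009
= 1.9926 + 8.8182 = 10.8108 Da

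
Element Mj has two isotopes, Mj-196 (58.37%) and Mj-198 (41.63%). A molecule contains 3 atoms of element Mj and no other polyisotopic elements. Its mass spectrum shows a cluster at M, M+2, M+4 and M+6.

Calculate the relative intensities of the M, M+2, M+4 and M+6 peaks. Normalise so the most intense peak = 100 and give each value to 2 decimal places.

Expanding (0.5837 + 0.4163)^3:
P(M) = 0.5837^3 = 0.198870
P(M+2) = 3 × 0.5837^2 × 0.4163^1 = 0.425507
P(M+4) = 3 × 0.5837^1 × 0.4163^2 = 0.303476
P(M+6) = 0.4163^3 = 0.072147
The M+2 peak is largest (0.425507); scaling to 100 gives 46.74 : 100.00 : 71.32 : 16.96.

46.74 : 100.00 : 71.32 : 16.96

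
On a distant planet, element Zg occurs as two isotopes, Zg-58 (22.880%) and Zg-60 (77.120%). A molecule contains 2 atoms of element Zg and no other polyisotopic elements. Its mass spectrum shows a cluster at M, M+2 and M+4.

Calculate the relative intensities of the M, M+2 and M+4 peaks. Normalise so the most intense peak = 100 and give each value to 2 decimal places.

Each Zg atom is independently Zg-58 (p = 0.22880) or Zg-60 (q = 0.77120); the cluster is the binomial expansion (p + q)^2.
P(M) = 0.22880^2 = 0.052349
P(M+2) = 2 × 0.22880^1 × 0.77120^1 = 0.352901
P(M+4) = 0.77120^2 = 0.594749
The M+4 peak is largest (0.594749); scaling to 100 gives 8.80 : 59.34 : 100.00.

8.80 : 59.34 : 100.00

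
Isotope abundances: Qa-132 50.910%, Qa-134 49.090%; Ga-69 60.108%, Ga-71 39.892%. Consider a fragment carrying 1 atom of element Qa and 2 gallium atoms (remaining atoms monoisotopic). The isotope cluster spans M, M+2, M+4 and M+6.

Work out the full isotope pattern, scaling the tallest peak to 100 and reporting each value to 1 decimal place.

43.6 : 100.0 : 75.1 : 18.5

Element Qa pattern (n=1): 0.5091 : 0.4909
Gallium pattern (n=2): 0.36129717 : 0.47956567 : 0.15913717
Convolve the two distributions (both contribute in 2-u steps):
  M: 0.5091×0.36129717 = 0.183936
  M+2: 0.5091×0.47956567 + 0.4909×0.36129717 = 0.421508
  M+4: 0.5091×0.15913717 + 0.4909×0.47956567 = 0.316436
  M+6: 0.4909×0.15913717 = 0.078120
Scale to base peak (0.421508) = 100: 43.6 : 100.0 : 75.1 : 18.5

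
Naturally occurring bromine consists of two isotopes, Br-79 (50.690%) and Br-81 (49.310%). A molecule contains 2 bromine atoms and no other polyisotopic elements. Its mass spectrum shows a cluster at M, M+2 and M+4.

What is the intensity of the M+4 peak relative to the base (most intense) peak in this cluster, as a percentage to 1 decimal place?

Term probabilities: M 0.2569, M+2 0.4999, M+4 0.2431. Base peak = M+2.
P(M+2) = C(2,1) × 0.50690^1 × 0.49310^1 = 2 × 0.5069 × 0.4931 = 0.499905 (base)
P(M+4) = C(2,2) × 0.50690^0 × 0.49310^2 = 1 × 1.0000 × 0.24314761 = 0.243148
Relative intensity = 0.243148 / 0.499905 × 100 = 48.6

48.6%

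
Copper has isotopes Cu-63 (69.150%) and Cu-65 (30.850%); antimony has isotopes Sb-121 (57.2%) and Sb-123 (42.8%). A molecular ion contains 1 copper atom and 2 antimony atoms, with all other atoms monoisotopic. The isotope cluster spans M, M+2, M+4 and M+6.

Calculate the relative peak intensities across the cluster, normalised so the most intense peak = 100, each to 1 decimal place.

51.5 : 100.0 : 63.2 : 12.9

Copper pattern (n=1): 0.6915 : 0.3085
Antimony pattern (n=2): 0.327184 : 0.489632 : 0.183184
Convolve the two distributions (both contribute in 2-u steps):
  M: 0.6915×0.327184 = 0.226248
  M+2: 0.6915×0.489632 + 0.3085×0.327184 = 0.439517
  M+4: 0.6915×0.183184 + 0.3085×0.489632 = 0.277723
  M+6: 0.3085×0.183184 = 0.056512
Scale to base peak (0.439517) = 100: 51.5 : 100.0 : 63.2 : 12.9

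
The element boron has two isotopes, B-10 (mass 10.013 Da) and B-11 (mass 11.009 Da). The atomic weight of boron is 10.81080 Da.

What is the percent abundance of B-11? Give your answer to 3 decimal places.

Writing the weighted mean with unknown fraction x of B-10:
10.013·x + 11.009·(1 − x) = 10.81080
(10.013 − 11.009)·x = 10.81080 − 11.009
x = -0.19820 / -0.996 = 0.19900 → 19.900% B-10, 80.100% B-11.

80.100%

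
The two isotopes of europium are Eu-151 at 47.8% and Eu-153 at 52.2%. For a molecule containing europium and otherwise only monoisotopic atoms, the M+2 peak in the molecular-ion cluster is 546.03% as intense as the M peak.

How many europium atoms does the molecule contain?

5

For n independent Eu atoms, I(M+2)/I(M) = n · (abundance Eu-153) / (abundance Eu-151) = n · 0.522/0.478.
n = 5.4603 × 0.478/0.522 = 5.00 ≈ 5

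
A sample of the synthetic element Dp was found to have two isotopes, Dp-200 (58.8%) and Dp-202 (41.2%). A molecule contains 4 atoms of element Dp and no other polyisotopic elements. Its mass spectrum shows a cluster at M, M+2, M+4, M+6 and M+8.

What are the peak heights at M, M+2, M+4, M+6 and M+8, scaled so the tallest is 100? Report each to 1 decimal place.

The 4 Dp atoms are independent, so intensities follow the terms of (0.588 + 0.412)^4.
P(M) = 0.588^4 = 0.119539
P(M+2) = 4 × 0.588^3 × 0.412^1 = 0.335034
P(M+4) = 6 × 0.588^2 × 0.412^2 = 0.352128
P(M+6) = 4 × 0.588^1 × 0.412^3 = 0.164486
P(M+8) = 0.412^4 = 0.028813
The M+4 peak is largest (0.352128); scaling to 100 gives 33.9 : 95.1 : 100.0 : 46.7 : 8.2.

33.9 : 95.1 : 100.0 : 46.7 : 8.2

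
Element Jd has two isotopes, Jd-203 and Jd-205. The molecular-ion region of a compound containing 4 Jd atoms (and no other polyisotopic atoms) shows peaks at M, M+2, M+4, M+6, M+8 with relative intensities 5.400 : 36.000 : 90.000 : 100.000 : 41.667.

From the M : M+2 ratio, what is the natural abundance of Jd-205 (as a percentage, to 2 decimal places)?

62.50%

Let p = fractional abundance of Jd-203. I(M+2)/I(M) = [C(4,1)·p^3·(1−p)] / p^4 = 4·(1−p)/p = 36.000/5.400 = 6.6667
(1−p)/p = 6.6667/4 = 1.6667  ⇒  p = 1/(1 + 1.6667) = 0.3750
Jd-203: 37.50%, Jd-205: 62.50%.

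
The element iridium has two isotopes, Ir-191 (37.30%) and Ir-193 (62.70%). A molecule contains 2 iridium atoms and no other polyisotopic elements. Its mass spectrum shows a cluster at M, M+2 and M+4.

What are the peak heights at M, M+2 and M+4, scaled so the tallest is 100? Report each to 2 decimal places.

Expanding (0.3730 + 0.6270)^2:
P(M) = 0.3730^2 = 0.139129
P(M+2) = 2 × 0.3730^1 × 0.6270^1 = 0.467742
P(M+4) = 0.6270^2 = 0.393129
The M+2 peak is largest (0.467742); scaling to 100 gives 29.74 : 100.00 : 84.05.

29.74 : 100.00 : 84.05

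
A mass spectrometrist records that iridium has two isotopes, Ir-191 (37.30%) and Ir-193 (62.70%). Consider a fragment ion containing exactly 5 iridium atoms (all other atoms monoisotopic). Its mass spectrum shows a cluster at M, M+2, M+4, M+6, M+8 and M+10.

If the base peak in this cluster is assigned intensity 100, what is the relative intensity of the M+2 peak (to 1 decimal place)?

17.7

Term probabilities: M 0.0072, M+2 0.0607, M+4 0.2040, M+6 0.3429, M+8 0.2882, M+10 0.0969. Base peak = M+6.
P(M+6) = C(5,3) × 0.3730^2 × 0.6270^3 = 10 × 0.139129 × 0.24649188 = 0.342942 (base)
P(M+2) = C(5,1) × 0.3730^4 × 0.6270^1 = 5 × 0.01935688 × 0.6270 = 0.060684
Relative intensity = 0.060684 / 0.342942 × 100 = 17.7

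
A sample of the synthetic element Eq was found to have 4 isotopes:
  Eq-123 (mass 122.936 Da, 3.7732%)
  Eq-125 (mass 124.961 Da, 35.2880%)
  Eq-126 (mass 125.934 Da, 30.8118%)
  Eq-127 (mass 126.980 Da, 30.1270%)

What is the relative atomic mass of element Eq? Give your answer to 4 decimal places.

125.7927 Da

Weight each isotope mass by its fractional abundance: 0.037732 × 122.936 + 0.352880 × 124.961 + 0.308118 × 125.934 + 0.301270 × 126.980
= 4.63862 + 44.09624 + 38.80253 + 38.25526 = 125.79265 Da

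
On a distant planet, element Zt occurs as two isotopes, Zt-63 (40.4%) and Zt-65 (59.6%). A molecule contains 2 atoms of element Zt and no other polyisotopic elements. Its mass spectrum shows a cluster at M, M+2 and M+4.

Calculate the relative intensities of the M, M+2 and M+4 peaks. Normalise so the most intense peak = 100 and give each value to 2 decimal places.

33.89 : 100.00 : 73.76

Each Zt atom is independently Zt-63 (p = 0.404) or Zt-65 (q = 0.596); the cluster is the binomial expansion (p + q)^2.
P(M) = 0.404^2 = 0.163216
P(M+2) = 2 × 0.404^1 × 0.596^1 = 0.481568
P(M+4) = 0.596^2 = 0.355216
The M+2 peak is largest (0.481568); scaling to 100 gives 33.89 : 100.00 : 73.76.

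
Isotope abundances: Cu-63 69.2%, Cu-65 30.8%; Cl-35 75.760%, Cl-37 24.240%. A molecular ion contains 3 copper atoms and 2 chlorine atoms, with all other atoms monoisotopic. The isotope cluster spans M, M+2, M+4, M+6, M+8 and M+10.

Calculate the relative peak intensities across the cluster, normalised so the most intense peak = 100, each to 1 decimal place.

50.6 : 100.0 : 78.5 : 30.6 : 5.9 : 0.5

Copper pattern (n=3): 0.33137389 : 0.44247034 : 0.19693766 : 0.02921811
Chlorine pattern (n=2): 0.57395776 : 0.36728448 : 0.05875776
Convolve the two distributions (both contribute in 2-u steps):
  M: 0.33137389×0.57395776 = 0.190195
  M+2: 0.33137389×0.36728448 + 0.44247034×0.57395776 = 0.375668
  M+4: 0.33137389×0.05875776 + 0.44247034×0.36728448 + 0.19693766×0.57395776 = 0.295017
  M+6: 0.44247034×0.05875776 + 0.19693766×0.36728448 + 0.02921811×0.57395776 = 0.115101
  M+8: 0.19693766×0.05875776 + 0.02921811×0.36728448 = 0.022303
  M+10: 0.02921811×0.05875776 = 0.001717
Scale to base peak (0.375668) = 100: 50.6 : 100.0 : 78.5 : 30.6 : 5.9 : 0.5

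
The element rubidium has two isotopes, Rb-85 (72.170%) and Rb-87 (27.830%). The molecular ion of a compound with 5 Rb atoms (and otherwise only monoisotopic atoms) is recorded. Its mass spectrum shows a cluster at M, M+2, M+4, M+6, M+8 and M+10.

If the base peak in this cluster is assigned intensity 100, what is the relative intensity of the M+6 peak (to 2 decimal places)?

29.74

Term probabilities: M 0.1958, M+2 0.3775, M+4 0.2911, M+6 0.1123, M+8 0.0216, M+10 0.0017. Base peak = M+2.
P(M+2) = C(5,1) × 0.72170^4 × 0.27830^1 = 5 × 0.27128565 × 0.2783 = 0.377494 (base)
P(M+6) = C(5,3) × 0.72170^2 × 0.27830^3 = 10 × 0.52085089 × 0.02155458 = 0.112267
Relative intensity = 0.112267 / 0.377494 × 100 = 29.74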